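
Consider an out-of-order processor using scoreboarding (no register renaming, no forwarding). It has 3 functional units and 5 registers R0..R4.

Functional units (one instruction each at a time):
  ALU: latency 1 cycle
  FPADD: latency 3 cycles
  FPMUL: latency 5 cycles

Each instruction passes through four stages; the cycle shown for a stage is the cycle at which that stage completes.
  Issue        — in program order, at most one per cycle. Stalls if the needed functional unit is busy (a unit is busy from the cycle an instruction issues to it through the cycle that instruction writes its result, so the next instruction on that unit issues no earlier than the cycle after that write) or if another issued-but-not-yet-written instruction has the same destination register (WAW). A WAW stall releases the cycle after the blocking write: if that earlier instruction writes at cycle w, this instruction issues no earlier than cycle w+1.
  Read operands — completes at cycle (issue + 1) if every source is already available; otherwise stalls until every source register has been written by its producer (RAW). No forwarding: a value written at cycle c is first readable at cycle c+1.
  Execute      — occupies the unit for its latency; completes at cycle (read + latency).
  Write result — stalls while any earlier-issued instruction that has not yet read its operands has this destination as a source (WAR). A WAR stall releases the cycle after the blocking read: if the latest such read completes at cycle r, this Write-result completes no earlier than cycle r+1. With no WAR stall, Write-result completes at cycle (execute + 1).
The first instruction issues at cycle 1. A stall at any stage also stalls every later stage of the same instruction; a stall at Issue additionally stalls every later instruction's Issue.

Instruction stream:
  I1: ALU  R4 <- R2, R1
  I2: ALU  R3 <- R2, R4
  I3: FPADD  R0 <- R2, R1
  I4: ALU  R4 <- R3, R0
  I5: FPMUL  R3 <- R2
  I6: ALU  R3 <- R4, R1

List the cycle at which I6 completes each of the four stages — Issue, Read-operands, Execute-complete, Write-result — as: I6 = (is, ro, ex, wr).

I6 = (18, 19, 20, 21)

I1 -> (1, 2, 3, 4)
I2 -> (5, 6, 7, 8)  // struct: ALU busy until I1 writes@4
I3 -> (6, 7, 10, 11)
I4 -> (9, 12, 13, 14)  // struct: ALU busy until I2 writes@8, RAW R0: wait I3 write@11
I5 -> (10, 11, 16, 17)
I6 -> (18, 19, 20, 21)  // WAW R3: wait I5 write@17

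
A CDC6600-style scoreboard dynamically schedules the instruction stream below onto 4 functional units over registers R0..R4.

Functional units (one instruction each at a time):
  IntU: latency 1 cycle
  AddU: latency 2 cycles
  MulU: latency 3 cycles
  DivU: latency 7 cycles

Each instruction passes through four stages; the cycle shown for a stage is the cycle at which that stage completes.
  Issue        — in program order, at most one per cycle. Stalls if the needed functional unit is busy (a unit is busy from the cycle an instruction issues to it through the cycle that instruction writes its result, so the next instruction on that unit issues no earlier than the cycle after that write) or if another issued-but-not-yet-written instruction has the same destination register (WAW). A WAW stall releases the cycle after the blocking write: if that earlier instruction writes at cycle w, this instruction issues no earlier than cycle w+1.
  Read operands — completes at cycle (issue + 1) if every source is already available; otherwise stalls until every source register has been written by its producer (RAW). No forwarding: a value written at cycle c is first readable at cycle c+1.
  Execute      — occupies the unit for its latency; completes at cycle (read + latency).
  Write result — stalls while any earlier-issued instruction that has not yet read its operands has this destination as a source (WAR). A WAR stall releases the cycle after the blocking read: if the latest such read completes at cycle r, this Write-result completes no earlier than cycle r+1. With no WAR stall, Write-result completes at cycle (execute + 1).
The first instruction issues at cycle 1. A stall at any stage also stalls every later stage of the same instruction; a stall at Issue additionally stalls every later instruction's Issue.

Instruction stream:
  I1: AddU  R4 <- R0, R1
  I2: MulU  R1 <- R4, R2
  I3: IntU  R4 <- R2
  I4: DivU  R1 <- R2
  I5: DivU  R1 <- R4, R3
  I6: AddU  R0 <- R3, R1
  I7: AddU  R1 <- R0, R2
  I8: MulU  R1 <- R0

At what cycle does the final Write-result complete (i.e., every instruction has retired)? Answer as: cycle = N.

cycle = 45

I1  is:1  ro:2  ex:4  wr:5
I2  is:2  ro:6  ex:9  wr:10  — RAW R4: wait I1 write@5
I3  is:6  ro:7  ex:8  wr:9  — WAW R4: wait I1 write@5
I4  is:11  ro:12  ex:19  wr:20  — WAW R1: wait I2 write@10
I5  is:21  ro:22  ex:29  wr:30  — struct: DivU busy until I4 writes@20
I6  is:22  ro:31  ex:33  wr:34  — RAW R1: wait I5 write@30
I7  is:35  ro:36  ex:38  wr:39  — struct: AddU busy until I6 writes@34
I8  is:40  ro:41  ex:44  wr:45  — WAW R1: wait I7 write@39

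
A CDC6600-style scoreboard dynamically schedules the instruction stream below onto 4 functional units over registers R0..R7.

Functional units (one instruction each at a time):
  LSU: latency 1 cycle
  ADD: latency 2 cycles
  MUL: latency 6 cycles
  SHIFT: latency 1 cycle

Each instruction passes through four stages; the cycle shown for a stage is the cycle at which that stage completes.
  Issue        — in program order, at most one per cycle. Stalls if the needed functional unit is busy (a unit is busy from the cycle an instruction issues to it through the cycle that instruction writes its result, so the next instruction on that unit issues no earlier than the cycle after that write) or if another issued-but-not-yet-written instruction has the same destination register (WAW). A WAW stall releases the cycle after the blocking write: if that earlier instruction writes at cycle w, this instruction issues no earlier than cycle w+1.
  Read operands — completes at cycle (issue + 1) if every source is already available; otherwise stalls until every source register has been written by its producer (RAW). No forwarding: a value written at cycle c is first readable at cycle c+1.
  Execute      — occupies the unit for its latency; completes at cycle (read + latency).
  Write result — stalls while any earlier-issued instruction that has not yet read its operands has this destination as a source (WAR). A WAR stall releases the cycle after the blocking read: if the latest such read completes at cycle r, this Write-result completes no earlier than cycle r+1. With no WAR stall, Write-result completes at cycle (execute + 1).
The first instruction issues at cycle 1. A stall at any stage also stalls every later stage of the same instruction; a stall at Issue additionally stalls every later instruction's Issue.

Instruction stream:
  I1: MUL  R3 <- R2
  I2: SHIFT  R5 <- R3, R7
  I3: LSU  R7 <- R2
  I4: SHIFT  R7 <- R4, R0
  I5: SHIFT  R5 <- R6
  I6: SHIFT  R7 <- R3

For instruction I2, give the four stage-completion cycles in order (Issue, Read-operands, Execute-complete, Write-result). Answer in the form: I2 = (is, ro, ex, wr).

[I1] 1/2/8/9
[I2] 2/10/11/12  (RAW R3: wait I1 write@9)
[I3] 3/4/5/11  (WAR R7: wait I2 read@10)
[I4] 13/14/15/16  (struct: SHIFT busy until I2 writes@12)
[I5] 17/18/19/20  (struct: SHIFT busy until I4 writes@16)
[I6] 21/22/23/24  (struct: SHIFT busy until I5 writes@20)

I2 = (2, 10, 11, 12)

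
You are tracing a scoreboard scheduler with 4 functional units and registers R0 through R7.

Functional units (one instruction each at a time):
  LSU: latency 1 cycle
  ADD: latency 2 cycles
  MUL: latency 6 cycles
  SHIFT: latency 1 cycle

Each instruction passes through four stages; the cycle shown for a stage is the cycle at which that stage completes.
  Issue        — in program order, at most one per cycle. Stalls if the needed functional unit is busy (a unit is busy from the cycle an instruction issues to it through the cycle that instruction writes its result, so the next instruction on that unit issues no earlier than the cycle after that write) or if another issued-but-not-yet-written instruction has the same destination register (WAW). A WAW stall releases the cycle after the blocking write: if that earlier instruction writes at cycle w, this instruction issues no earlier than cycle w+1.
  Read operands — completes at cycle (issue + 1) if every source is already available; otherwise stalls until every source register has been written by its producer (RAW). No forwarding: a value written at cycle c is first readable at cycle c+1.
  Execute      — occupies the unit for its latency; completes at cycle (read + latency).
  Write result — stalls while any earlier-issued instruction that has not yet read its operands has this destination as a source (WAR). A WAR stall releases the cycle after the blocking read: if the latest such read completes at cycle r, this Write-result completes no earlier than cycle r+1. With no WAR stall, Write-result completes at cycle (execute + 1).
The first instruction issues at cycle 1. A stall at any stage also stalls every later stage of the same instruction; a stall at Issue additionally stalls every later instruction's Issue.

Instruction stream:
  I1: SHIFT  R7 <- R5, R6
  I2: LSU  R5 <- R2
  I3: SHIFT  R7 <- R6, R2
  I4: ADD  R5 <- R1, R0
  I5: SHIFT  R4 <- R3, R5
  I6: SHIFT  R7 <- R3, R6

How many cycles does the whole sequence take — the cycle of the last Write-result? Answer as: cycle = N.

cycle = 17

I1  is:1  ro:2  ex:3  wr:4
I2  is:2  ro:3  ex:4  wr:5
I3  is:5  ro:6  ex:7  wr:8  — struct: SHIFT busy until I1 writes@4
I4  is:6  ro:7  ex:9  wr:10
I5  is:9  ro:11  ex:12  wr:13  — struct: SHIFT busy until I3 writes@8, RAW R5: wait I4 write@10
I6  is:14  ro:15  ex:16  wr:17  — struct: SHIFT busy until I5 writes@13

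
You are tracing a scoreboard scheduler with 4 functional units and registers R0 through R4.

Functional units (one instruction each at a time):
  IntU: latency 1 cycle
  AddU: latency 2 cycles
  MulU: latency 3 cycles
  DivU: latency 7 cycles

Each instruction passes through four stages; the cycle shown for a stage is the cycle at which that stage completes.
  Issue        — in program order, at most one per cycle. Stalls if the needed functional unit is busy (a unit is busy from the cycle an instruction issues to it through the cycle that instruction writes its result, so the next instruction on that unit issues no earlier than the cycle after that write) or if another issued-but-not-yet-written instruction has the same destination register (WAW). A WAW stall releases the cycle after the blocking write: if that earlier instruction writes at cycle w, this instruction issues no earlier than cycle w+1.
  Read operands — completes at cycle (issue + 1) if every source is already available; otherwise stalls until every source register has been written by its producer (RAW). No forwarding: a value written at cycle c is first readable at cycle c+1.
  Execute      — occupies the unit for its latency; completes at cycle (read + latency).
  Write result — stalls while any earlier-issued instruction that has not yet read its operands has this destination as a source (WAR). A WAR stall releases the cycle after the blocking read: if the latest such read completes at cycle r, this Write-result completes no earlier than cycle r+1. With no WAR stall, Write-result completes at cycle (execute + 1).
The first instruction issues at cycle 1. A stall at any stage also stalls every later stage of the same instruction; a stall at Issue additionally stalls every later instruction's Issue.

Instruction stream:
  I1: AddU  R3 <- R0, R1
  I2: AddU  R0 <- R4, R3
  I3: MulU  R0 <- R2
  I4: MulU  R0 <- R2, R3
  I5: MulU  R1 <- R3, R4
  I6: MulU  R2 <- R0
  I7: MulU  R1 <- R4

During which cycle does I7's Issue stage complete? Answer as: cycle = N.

cycle = 35

[1] I1 dispatched to AddU
[2] I1 operands ready
[4] I1 complete
[5] R3←I1
[6] I2 dispatched to AddU
[7] I2 operands ready
[9] I2 complete
[10] R0←I2
[11] I3 dispatched to MulU
[12] I3 operands ready
[15] I3 complete
[16] R0←I3
[17] I4 dispatched to MulU
[18] I4 operands ready
[21] I4 complete
[22] R0←I4
[23] I5 dispatched to MulU
[24] I5 operands ready
[27] I5 complete
[28] R1←I5
[29] I6 dispatched to MulU
[30] I6 operands ready
[33] I6 complete
[34] R2←I6
[35] I7 dispatched to MulU
[36] I7 operands ready
[39] I7 complete
[40] R1←I7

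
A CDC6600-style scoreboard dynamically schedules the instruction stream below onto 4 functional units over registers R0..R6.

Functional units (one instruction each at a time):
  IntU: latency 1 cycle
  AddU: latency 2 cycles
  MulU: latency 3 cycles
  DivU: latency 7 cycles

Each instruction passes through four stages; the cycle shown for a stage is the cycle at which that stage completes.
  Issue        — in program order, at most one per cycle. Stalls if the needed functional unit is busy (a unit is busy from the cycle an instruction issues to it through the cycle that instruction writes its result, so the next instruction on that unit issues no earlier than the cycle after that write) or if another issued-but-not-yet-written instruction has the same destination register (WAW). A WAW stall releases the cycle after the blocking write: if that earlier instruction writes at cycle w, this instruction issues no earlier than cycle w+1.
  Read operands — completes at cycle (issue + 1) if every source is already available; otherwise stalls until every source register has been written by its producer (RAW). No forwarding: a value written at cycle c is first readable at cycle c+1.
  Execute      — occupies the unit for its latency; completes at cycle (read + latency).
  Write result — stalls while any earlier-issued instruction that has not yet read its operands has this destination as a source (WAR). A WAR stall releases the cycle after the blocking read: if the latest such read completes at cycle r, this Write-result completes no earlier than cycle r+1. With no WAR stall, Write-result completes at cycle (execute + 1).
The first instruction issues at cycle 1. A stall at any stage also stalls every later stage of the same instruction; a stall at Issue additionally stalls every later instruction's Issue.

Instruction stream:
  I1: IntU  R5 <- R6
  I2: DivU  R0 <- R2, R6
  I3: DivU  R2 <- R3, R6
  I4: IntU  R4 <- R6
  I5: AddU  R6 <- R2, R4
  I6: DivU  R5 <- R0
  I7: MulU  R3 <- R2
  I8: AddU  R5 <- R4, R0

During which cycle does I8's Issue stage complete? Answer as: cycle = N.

[1] I1 dispatched to IntU
[2] I1 operands ready, I2 dispatched to DivU
[3] I1 complete, I2 operands ready
[4] R5←I1
[10] I2 complete
[11] R0←I2
[12] I3 dispatched to DivU
[13] I3 operands ready, I4 dispatched to IntU
[14] I4 operands ready, I5 dispatched to AddU
[15] I4 complete
[16] R4←I4
[20] I3 complete
[21] R2←I3
[22] I5 operands ready, I6 dispatched to DivU
[23] I6 operands ready, I7 dispatched to MulU
[24] I5 complete, I7 operands ready
[25] R6←I5
[27] I7 complete
[28] R3←I7
[30] I6 complete
[31] R5←I6
[32] I8 dispatched to AddU
[33] I8 operands ready
[35] I8 complete
[36] R5←I8

cycle = 32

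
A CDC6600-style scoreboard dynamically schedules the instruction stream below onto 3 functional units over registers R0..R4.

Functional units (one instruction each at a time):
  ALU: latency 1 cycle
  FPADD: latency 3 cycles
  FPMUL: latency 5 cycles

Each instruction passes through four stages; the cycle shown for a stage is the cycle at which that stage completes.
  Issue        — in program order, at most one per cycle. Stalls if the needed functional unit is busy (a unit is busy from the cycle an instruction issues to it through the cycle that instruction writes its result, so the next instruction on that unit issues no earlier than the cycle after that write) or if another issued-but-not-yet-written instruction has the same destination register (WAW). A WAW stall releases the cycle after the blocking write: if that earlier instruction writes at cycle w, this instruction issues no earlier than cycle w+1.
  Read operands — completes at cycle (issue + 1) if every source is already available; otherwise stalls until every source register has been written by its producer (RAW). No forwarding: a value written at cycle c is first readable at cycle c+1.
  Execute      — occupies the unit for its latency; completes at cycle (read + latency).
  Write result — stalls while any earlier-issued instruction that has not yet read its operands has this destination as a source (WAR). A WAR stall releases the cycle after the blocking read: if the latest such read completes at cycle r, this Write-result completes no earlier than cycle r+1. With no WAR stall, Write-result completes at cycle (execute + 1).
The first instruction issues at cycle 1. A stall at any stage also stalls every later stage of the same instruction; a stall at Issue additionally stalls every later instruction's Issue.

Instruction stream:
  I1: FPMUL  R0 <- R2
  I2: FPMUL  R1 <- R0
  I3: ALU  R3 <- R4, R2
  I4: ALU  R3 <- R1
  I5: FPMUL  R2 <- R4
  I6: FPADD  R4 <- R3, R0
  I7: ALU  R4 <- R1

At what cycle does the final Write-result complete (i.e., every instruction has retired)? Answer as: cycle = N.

cycle = 28

t=1  I1→FPMUL
t=2  I1 RO
t=7  I1 EX
t=8  I1 WR R0
t=9  I2→FPMUL
t=10  I2 RO; I3→ALU
t=11  I3 RO
t=12  I3 EX
t=13  I3 WR R3
t=14  I4→ALU
t=15  I2 EX
t=16  I2 WR R1
t=17  I4 RO; I5→FPMUL
t=18  I4 EX; I5 RO; I6→FPADD
t=19  I4 WR R3
t=20  I6 RO
t=23  I5 EX; I6 EX
t=24  I5 WR R2; I6 WR R4
t=25  I7→ALU
t=26  I7 RO
t=27  I7 EX
t=28  I7 WR R4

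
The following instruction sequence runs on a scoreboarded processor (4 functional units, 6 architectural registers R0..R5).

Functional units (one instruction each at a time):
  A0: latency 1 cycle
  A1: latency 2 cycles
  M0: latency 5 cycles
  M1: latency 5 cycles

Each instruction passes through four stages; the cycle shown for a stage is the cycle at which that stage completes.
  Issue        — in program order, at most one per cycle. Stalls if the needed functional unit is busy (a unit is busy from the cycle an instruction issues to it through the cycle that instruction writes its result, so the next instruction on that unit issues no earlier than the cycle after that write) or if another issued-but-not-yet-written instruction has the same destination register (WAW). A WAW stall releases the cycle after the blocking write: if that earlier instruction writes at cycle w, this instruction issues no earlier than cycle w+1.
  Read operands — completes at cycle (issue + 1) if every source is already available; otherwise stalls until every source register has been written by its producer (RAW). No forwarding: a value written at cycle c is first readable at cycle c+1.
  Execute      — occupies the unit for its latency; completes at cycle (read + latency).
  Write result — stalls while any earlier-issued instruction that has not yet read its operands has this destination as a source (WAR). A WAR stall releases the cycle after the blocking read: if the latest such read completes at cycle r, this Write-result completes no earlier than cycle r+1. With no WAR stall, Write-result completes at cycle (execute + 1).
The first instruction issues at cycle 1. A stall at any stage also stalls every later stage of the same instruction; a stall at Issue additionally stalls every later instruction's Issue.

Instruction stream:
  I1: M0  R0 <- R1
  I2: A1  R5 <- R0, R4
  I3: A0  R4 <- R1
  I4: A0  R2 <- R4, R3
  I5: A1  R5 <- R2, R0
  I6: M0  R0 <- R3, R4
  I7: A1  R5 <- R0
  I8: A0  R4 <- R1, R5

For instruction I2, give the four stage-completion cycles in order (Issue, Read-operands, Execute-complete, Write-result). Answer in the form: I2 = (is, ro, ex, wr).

1) issue 1, read 2, done 7, write 8
2) issue 2, read 9, done 11, write 12  <RAW R0: wait I1 write@8>
3) issue 3, read 4, done 5, write 10  <WAR R4: wait I2 read@9>
4) issue 11, read 12, done 13, write 14  <struct: A0 busy until I3 writes@10>
5) issue 13, read 15, done 17, write 18  <struct: A1 busy until I2 writes@12 / RAW R2: wait I4 write@14>
6) issue 14, read 15, done 20, write 21
7) issue 19, read 22, done 24, write 25  <struct: A1 busy until I5 writes@18 / RAW R0: wait I6 write@21>
8) issue 20, read 26, done 27, write 28  <RAW R5: wait I7 write@25>

I2 = (2, 9, 11, 12)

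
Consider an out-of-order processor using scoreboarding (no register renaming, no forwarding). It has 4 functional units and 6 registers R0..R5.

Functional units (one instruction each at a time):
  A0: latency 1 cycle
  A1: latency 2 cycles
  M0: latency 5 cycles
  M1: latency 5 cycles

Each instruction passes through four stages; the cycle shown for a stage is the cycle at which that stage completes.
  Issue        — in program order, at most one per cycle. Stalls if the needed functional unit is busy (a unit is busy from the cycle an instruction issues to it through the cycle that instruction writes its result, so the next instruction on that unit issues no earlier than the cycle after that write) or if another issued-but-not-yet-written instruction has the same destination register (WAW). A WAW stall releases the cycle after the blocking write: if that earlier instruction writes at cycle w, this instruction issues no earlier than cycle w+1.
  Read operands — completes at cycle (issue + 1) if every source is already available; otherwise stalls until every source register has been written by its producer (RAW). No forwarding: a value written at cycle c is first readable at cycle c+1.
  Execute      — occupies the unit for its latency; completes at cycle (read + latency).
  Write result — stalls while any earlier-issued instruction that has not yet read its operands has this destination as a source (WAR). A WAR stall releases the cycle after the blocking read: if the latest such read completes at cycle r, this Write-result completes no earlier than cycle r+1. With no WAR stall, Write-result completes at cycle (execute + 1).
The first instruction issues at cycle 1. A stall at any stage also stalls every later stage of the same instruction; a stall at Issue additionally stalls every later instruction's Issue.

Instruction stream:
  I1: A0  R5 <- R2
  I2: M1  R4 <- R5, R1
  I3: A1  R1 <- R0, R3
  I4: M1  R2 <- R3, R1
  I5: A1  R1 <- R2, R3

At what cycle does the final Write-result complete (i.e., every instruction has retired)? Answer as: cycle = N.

cycle = 23

[1] I1 dispatched to A0
[2] I1 operands ready, I2 dispatched to M1
[3] I1 complete, I3 dispatched to A1
[4] R5←I1, I3 operands ready
[5] I2 operands ready
[6] I3 complete
[7] R1←I3
[10] I2 complete
[11] R4←I2
[12] I4 dispatched to M1
[13] I4 operands ready, I5 dispatched to A1
[18] I4 complete
[19] R2←I4
[20] I5 operands ready
[22] I5 complete
[23] R1←I5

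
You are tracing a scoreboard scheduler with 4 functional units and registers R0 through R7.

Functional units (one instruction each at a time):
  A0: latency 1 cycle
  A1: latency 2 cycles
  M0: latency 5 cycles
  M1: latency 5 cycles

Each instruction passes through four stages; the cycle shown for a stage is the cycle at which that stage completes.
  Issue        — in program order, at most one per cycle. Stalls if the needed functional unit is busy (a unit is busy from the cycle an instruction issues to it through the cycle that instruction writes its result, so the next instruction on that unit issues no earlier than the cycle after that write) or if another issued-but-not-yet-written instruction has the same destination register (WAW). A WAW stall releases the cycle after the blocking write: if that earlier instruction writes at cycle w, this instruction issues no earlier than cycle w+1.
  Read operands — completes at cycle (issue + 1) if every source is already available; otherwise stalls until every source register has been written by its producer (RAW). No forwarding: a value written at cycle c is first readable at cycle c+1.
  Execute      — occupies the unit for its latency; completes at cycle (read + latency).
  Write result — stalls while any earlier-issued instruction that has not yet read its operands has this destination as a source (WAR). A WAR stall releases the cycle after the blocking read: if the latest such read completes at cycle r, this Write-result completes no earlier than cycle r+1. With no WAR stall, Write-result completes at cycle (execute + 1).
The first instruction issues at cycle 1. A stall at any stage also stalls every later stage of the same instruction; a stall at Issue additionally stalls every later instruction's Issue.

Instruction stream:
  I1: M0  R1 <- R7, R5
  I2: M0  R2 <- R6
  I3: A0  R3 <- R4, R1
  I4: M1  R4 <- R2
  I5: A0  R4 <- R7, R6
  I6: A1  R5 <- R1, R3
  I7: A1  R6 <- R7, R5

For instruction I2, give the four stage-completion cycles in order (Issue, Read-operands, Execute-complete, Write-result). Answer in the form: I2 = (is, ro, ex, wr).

1) issue 1, read 2, done 7, write 8
2) issue 9, read 10, done 15, write 16  <struct: M0 busy until I1 writes@8>
3) issue 10, read 11, done 12, write 13
4) issue 11, read 17, done 22, write 23  <RAW R2: wait I2 write@16>
5) issue 24, read 25, done 26, write 27  <WAW R4: wait I4 write@23>
6) issue 25, read 26, done 28, write 29
7) issue 30, read 31, done 33, write 34  <struct: A1 busy until I6 writes@29>

I2 = (9, 10, 15, 16)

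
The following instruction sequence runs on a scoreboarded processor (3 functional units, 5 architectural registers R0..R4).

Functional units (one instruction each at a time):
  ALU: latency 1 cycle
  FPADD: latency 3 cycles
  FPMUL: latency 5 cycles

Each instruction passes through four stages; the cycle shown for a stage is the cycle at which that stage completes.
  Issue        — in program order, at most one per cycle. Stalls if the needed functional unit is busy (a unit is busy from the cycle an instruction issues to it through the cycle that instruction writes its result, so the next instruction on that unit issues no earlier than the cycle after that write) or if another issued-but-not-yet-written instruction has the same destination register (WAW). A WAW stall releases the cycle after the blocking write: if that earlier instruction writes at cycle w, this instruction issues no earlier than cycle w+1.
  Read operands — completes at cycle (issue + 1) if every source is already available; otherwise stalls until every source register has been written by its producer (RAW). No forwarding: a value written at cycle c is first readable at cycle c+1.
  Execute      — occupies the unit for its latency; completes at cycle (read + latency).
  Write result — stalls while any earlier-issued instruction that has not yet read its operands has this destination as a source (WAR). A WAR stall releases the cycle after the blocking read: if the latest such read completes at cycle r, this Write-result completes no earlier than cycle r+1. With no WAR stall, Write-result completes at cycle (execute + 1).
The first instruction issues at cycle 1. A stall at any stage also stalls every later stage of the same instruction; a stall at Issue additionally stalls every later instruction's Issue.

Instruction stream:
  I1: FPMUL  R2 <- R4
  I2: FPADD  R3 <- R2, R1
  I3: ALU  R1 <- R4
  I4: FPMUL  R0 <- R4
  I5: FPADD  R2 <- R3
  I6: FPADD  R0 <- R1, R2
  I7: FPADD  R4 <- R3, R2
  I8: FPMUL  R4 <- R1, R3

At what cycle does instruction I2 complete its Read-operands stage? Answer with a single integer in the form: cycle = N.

cycle = 9

[1] issue I1 (FPMUL)
[2] I1 read-ops; issue I2 (FPADD)
[3] issue I3 (ALU)
[4] I3 read-ops
[5] I3 finished on ALU
[7] I1 finished on FPMUL
[8] I1→R2
[9] I2 read-ops; issue I4 (FPMUL)
[10] I3→R1; I4 read-ops
[12] I2 finished on FPADD
[13] I2→R3
[14] issue I5 (FPADD)
[15] I4 finished on FPMUL; I5 read-ops
[16] I4→R0
[18] I5 finished on FPADD
[19] I5→R2
[20] issue I6 (FPADD)
[21] I6 read-ops
[24] I6 finished on FPADD
[25] I6→R0
[26] issue I7 (FPADD)
[27] I7 read-ops
[30] I7 finished on FPADD
[31] I7→R4
[32] issue I8 (FPMUL)
[33] I8 read-ops
[38] I8 finished on FPMUL
[39] I8→R4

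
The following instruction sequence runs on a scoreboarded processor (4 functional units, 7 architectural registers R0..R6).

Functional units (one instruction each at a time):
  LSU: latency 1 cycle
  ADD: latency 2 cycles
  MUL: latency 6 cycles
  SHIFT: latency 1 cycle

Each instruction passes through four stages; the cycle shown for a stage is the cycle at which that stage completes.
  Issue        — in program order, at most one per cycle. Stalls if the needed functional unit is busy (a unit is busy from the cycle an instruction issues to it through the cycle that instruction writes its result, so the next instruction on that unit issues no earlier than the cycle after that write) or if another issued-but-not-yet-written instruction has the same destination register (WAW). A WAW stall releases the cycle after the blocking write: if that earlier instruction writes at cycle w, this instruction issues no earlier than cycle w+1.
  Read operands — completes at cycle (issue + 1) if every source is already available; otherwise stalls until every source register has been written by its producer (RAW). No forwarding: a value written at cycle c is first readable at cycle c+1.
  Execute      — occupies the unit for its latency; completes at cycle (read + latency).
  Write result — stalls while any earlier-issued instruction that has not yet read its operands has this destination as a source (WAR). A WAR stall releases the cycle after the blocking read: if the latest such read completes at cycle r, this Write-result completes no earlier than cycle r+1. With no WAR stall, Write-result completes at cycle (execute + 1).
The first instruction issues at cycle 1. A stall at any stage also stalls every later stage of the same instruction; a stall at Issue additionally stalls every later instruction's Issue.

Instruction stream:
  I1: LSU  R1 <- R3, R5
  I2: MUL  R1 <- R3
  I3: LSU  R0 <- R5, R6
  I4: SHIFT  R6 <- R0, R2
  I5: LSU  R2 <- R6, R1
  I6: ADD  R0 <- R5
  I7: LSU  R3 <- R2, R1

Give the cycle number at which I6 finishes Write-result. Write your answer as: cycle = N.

cycle = 15

1) issue 1, read 2, done 3, write 4
2) issue 5, read 6, done 12, write 13  <WAW R1: wait I1 write@4>
3) issue 6, read 7, done 8, write 9
4) issue 7, read 10, done 11, write 12  <RAW R0: wait I3 write@9>
5) issue 10, read 14, done 15, write 16  <struct: LSU busy until I3 writes@9 / RAW R1: wait I2 write@13>
6) issue 11, read 12, done 14, write 15
7) issue 17, read 18, done 19, write 20  <struct: LSU busy until I5 writes@16>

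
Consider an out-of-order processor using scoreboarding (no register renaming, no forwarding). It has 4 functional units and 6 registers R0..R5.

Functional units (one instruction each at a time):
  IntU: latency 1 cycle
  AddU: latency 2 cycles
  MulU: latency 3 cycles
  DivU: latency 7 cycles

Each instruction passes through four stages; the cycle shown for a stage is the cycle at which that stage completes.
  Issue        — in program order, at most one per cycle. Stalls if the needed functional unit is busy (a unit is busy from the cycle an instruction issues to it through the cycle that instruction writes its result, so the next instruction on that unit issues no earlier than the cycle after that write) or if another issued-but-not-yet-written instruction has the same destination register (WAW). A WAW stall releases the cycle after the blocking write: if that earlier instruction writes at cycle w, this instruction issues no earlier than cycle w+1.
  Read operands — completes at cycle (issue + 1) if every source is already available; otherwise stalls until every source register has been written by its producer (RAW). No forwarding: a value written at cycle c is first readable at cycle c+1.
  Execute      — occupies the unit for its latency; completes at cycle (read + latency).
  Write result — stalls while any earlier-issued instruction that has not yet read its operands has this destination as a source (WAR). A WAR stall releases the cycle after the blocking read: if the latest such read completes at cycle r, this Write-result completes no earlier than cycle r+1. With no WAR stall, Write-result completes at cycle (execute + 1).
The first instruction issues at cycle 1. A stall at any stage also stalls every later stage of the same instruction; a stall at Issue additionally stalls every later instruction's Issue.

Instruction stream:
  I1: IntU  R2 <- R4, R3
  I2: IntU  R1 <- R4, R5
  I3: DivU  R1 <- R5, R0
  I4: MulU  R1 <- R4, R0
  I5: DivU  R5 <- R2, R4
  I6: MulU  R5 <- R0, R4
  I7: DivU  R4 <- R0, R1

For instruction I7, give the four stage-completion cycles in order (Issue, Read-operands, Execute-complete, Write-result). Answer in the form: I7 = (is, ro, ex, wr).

I7 = (31, 32, 39, 40)

cycle 1: I1→IntU
cycle 2: I1 RO
cycle 3: I1 EX
cycle 4: I1 WR R2
cycle 5: I2→IntU
cycle 6: I2 RO
cycle 7: I2 EX
cycle 8: I2 WR R1
cycle 9: I3→DivU
cycle 10: I3 RO
cycle 17: I3 EX
cycle 18: I3 WR R1
cycle 19: I4→MulU
cycle 20: I4 RO | I5→DivU
cycle 21: I5 RO
cycle 23: I4 EX
cycle 24: I4 WR R1
cycle 28: I5 EX
cycle 29: I5 WR R5
cycle 30: I6→MulU
cycle 31: I6 RO | I7→DivU
cycle 32: I7 RO
cycle 34: I6 EX
cycle 35: I6 WR R5
cycle 39: I7 EX
cycle 40: I7 WR R4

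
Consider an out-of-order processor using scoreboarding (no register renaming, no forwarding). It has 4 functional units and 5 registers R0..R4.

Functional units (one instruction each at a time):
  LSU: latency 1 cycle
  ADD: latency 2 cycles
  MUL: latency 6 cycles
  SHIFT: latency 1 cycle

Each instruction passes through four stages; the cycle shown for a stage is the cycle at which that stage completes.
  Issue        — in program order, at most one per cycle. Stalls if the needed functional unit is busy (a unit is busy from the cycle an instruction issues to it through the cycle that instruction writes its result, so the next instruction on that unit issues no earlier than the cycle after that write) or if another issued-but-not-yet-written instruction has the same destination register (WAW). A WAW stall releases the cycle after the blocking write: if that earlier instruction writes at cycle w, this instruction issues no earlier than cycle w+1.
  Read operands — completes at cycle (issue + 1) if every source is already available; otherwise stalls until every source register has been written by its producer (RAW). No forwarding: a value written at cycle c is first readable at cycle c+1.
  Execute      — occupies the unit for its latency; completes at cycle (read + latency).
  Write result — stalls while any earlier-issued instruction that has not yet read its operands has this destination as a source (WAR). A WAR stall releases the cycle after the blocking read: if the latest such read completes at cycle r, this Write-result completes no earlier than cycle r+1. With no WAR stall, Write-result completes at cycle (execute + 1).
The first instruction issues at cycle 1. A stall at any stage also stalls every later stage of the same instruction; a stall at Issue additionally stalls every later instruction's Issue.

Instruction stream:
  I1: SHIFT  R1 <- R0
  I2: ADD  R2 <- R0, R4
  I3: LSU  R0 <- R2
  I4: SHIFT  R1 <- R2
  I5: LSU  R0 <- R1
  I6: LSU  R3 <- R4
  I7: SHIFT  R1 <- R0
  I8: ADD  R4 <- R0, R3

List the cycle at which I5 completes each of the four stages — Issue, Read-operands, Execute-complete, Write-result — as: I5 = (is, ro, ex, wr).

I5 = (10, 11, 12, 13)

[1] I1→SHIFT
[2] I1 RO, I2→ADD
[3] I1 EX, I2 RO, I3→LSU
[4] I1 WR R1
[5] I2 EX, I4→SHIFT
[6] I2 WR R2
[7] I3 RO, I4 RO
[8] I3 EX, I4 EX
[9] I3 WR R0, I4 WR R1
[10] I5→LSU
[11] I5 RO
[12] I5 EX
[13] I5 WR R0
[14] I6→LSU
[15] I6 RO, I7→SHIFT
[16] I6 EX, I7 RO, I8→ADD
[17] I6 WR R3, I7 EX
[18] I7 WR R1, I8 RO
[20] I8 EX
[21] I8 WR R4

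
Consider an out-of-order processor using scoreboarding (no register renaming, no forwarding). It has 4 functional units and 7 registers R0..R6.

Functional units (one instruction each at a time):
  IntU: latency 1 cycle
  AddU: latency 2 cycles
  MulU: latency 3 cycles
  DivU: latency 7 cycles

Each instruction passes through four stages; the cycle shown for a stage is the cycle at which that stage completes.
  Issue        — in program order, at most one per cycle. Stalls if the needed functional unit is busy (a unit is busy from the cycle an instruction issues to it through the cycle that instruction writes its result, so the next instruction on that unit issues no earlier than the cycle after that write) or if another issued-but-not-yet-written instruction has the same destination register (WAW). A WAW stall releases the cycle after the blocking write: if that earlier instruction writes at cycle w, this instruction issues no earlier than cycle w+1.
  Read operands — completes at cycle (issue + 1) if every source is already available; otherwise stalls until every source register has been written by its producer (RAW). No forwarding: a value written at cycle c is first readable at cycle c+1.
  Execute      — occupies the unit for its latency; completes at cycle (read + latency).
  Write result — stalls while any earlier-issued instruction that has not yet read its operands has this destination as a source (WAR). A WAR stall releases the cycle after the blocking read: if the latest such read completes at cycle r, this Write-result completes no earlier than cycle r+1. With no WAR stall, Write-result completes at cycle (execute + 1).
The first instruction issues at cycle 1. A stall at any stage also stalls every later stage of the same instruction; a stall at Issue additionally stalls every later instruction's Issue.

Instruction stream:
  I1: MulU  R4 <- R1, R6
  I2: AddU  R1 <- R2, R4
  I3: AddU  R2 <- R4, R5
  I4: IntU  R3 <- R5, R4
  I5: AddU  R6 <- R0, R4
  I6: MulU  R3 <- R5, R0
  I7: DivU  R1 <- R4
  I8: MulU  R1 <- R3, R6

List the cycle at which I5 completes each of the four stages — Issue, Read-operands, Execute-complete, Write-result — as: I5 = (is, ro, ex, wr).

I5 = (16, 17, 19, 20)

cycle 1: I1 dispatched to MulU
cycle 2: I1 operands ready · I2 dispatched to AddU
cycle 5: I1 complete
cycle 6: R4←I1
cycle 7: I2 operands ready
cycle 9: I2 complete
cycle 10: R1←I2
cycle 11: I3 dispatched to AddU
cycle 12: I3 operands ready · I4 dispatched to IntU
cycle 13: I4 operands ready
cycle 14: I3 complete · I4 complete
cycle 15: R2←I3 · R3←I4
cycle 16: I5 dispatched to AddU
cycle 17: I5 operands ready · I6 dispatched to MulU
cycle 18: I6 operands ready · I7 dispatched to DivU
cycle 19: I5 complete · I7 operands ready
cycle 20: R6←I5
cycle 21: I6 complete
cycle 22: R3←I6
cycle 26: I7 complete
cycle 27: R1←I7
cycle 28: I8 dispatched to MulU
cycle 29: I8 operands ready
cycle 32: I8 complete
cycle 33: R1←I8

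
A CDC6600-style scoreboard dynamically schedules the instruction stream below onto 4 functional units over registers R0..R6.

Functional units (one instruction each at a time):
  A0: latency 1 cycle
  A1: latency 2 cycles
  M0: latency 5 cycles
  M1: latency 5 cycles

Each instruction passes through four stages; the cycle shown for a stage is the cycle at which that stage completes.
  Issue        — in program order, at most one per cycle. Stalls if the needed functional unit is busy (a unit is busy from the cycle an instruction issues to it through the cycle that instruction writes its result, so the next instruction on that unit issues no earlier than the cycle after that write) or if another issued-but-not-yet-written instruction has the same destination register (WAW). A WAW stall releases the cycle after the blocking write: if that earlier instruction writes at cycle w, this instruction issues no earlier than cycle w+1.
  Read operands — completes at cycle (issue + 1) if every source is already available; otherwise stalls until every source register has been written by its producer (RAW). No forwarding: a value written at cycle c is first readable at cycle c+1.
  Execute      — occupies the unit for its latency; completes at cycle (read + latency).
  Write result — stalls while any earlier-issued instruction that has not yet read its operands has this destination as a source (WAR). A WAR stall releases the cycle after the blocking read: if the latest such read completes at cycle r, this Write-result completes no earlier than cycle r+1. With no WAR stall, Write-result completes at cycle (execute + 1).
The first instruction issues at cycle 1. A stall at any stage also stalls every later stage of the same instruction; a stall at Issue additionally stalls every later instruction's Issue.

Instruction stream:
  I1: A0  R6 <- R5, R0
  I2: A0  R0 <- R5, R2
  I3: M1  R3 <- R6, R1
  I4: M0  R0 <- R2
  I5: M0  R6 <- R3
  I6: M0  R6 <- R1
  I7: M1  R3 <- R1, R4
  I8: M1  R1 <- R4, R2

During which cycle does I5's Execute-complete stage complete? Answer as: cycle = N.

cycle 1: issue I1 (A0)
cycle 2: I1 read-ops
cycle 3: I1 finished on A0
cycle 4: I1→R6
cycle 5: issue I2 (A0)
cycle 6: I2 read-ops, issue I3 (M1)
cycle 7: I2 finished on A0, I3 read-ops
cycle 8: I2→R0
cycle 9: issue I4 (M0)
cycle 10: I4 read-ops
cycle 12: I3 finished on M1
cycle 13: I3→R3
cycle 15: I4 finished on M0
cycle 16: I4→R0
cycle 17: issue I5 (M0)
cycle 18: I5 read-ops
cycle 23: I5 finished on M0
cycle 24: I5→R6
cycle 25: issue I6 (M0)
cycle 26: I6 read-ops, issue I7 (M1)
cycle 27: I7 read-ops
cycle 31: I6 finished on M0
cycle 32: I6→R6, I7 finished on M1
cycle 33: I7→R3
cycle 34: issue I8 (M1)
cycle 35: I8 read-ops
cycle 40: I8 finished on M1
cycle 41: I8→R1

cycle = 23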